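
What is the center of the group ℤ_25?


Z(G) = {g ∈ G | gx = xg for all x ∈ G}
ℤ_25 is abelian, so Z(G) = G

Z(ℤ_25) = ℤ_25


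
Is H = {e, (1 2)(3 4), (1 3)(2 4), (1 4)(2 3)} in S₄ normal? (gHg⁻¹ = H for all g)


H = {e, (1 2)(3 4), (1 3)(2 4), (1 4)(2 3)} in S₄
This is the Klein four-group V₄; it is normal in S₄ (it is a union of conjugacy classes)

Yes, normal subgroup


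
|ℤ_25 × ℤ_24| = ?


|A × B| = |A| · |B|
|ℤ_25 × ℤ_24| = 25 × 24 = 600

|ℤ_25 × ℤ_24| = 600


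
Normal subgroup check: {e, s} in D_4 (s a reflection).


H = {e, s} in D_4 (s a reflection)
r·s·r⁻¹ = sr⁻² ≠ s for n ≥ 3, so {e, s} is not closed under conjugation

No, not a normal subgroup


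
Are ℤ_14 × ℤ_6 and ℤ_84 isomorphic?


Comparing ℤ_14 × ℤ_6 and ℤ_84:
gcd(14,6) = 2 ≠ 1. Max element order in ℤ_14×ℤ_6 is lcm(14,6) = 42 < 84, so it has no element of order 84

No, ℤ_14 × ℤ_6 ≇ ℤ_84


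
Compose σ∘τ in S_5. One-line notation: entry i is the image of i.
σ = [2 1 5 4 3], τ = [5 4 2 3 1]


σ∘τ: apply τ first, then σ
1 →τ 5 →σ 3
2 →τ 4 →σ 4
3 →τ 2 →σ 1
4 →τ 3 →σ 5
5 →τ 1 →σ 2

σ∘τ = [3 4 1 5 2]


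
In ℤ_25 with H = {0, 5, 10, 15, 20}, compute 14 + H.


14 + H = {14 + h (mod 25) : h ∈ H}
14+0=14, 14+5=19, 14+10=24, 14+15=4, 14+20=9
14 + H = {4, 9, 14, 19, 24} = 4 + H

14 + H = {4, 9, 14, 19, 24}


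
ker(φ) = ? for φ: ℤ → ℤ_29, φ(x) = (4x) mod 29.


Kernel = preimage of identity
ker(φ) = {x ∈ ℤ : 4x ≡ 0 (mod 29)}. gcd(4,29) = 1, so 4x ≡ 0 (mod 29) ⟺ x ≡ 0 (mod 29/1 = 29). Hence ker(φ) = 29ℤ

ker(φ) = 29ℤ


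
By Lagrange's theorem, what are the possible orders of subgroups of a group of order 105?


Lagrange's theorem: |H| divides |G|
|G| = 105
Divisors of 105: 1, 3, 5, 7, 15, 21, 35, 105

Possible subgroup orders: {1, 3, 5, 7, 15, 21, 35, 105}


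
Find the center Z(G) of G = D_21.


Z(G) = {g ∈ G | gx = xg for all x ∈ G}
For odd n, Z(D_n) = {e}: no nontrivial rotation commutes with all reflections

Z(D_21) = {e}


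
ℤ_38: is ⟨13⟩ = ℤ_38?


g generates ℤ_n iff gcd(g, n) = 1
gcd(13, 38) = 1
Since gcd = 1, 13 is a generator.

Yes, 13 generates ℤ_38


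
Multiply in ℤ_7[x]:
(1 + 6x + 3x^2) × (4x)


Expand and collect like terms; reduce coefficients mod 7:
x^0: 1·0 = 0 ≡ 0 (mod 7)
x^1: 1·4 + 6·0 = 4 ≡ 4 (mod 7)
x^2: 6·4 + 3·0 = 24 ≡ 3 (mod 7)
x^3: 3·4 = 12 ≡ 5 (mod 7)
Result: 4x + 3x^2 + 5x^3

f · g = 4x + 3x^2 + 5x^3


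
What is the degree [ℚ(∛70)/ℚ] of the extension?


∛70 has minimal polynomial x³ - 70 (irreducible over ℚ since 70 is not a perfect cube)

[ℚ(∛70)/ℚ] = 3


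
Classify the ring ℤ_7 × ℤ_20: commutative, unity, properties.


Direct product ring; commutative with unity (1,1); but (1,0)·(0,1) = (0,0) gives zero divisors, so not an integral domain
Commutative: Yes
Integral domain: No
Has unity: Yes

ℤ_7 × ℤ_20: Commutative=Yes, Unity=Yes


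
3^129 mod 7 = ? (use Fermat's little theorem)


Fermat's little theorem: if p is prime and gcd(a,p)=1, then a^(p-1) ≡ 1 (mod p)
p = 7 is prime, gcd(3,7) = 1
Reduce exponent: 129 mod 6 = 3
So 3^129 ≡ 3^3 (mod 7)
3^3 mod 7 = 6

3^129 ≡ 6 (mod 7)


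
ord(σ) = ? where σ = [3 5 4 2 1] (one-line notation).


Cycle decomposition: (1 3 4 2 5)
Cycle lengths: 5
Order = lcm(5) = 5

ord(σ) = 5


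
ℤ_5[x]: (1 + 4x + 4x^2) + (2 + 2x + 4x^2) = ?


Add coefficients mod 5:
x^0: 1 + 2 = 3 (mod 5)
x^1: 4 + 2 = 1 (mod 5)
x^2: 4 + 4 = 3 (mod 5)
Result: 3 + x + 3x^2

f + g = 3 + x + 3x^2


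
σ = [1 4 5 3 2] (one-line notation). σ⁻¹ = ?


To find σ⁻¹, swap domain and range:
σ(1) = 1 → σ⁻¹(1) = 1
σ(2) = 4 → σ⁻¹(4) = 2
σ(3) = 5 → σ⁻¹(5) = 3
σ(4) = 3 → σ⁻¹(3) = 4
σ(5) = 2 → σ⁻¹(2) = 5

σ⁻¹ = [1 5 4 2 3]


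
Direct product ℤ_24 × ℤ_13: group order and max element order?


|ℤ_24 × ℤ_13| = 24 × 13 = 312
Max element order = lcm(24,13) = 312
Cyclic? Yes (gcd=1)

|ℤ_24×ℤ_13| = 312, max element order = 312


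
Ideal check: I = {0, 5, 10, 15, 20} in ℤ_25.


Check ideal conditions for I = {0, 5, 10, 15, 20} in ℤ_25:
(1) I is an additive subgroup? Yes
(2) For r ∈ ℤ_25 and a ∈ I: r·a ∈ I? Yes

Yes, I is an ideal of ℤ_25


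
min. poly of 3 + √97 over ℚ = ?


Let α = 3 + √97. Then α - 3 = √97, so (α - 3)² = 97, giving α² - 6α - 88 = 0. Degree 2 and α ∉ ℚ, so this is the minimal polynomial.

Minimal polynomial: x² - 6x - 88


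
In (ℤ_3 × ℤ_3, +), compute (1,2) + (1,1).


Operation: componentwise addition mod (3, 3)
(1,2) + (1,1) = ((a₁+b₁) mod 3, (a₂+b₂) mod 3) with a = (1,2), b = (1,1)

(1,2) + (1,1) = (2,0)


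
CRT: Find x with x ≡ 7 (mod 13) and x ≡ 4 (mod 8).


m₁ = 13, m₂ = 8, gcd = 1, so CRT applies. M = m₁·m₂ = 104
Let M₁ = M/m₁ = 8, M₂ = M/m₂ = 13
Find y₁ ≡ M₁⁻¹ (mod m₁): 8⁻¹ ≡ 5 (mod 13)
Find y₂ ≡ M₂⁻¹ (mod m₂): 13⁻¹ ≡ 5 (mod 8)
x = a₁·M₁·y₁ + a₂·M₂·y₂ = 7·8·5 + 4·13·5 = 540
Reduce mod 104: x ≡ 20
Check: 20 mod 13 = 7 ✓, 20 mod 8 = 4 ✓

x ≡ 20 (mod 104)


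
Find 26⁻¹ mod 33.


Use the extended Euclidean algorithm to write 1 = 26·s + 33·t; then s mod 33 is the inverse.
Euclidean algorithm:
  26 = 0·33 + 26
  33 = 1·26 + 7
  26 = 3·7 + 5
  7 = 1·5 + 2
  5 = 2·2 + 1
  2 = 2·1 + 0
gcd(26,33) = 1
Back-substitution gives: 26·(14) + 33·(-11) = 1
So 26⁻¹ ≡ 14 ≡ 14 (mod 33)
Check: 26 × 14 = 364 ≡ 1 (mod 33) ✓

26⁻¹ ≡ 14 (mod 33)


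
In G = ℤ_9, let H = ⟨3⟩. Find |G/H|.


|⟨3⟩| = n / gcd(3, 9) = 9 / 3 = 3
H is normal (ℤ_9 is abelian).
|G/H| = |G| / |H| = 9 / 3 = 3

|G/H| = 3


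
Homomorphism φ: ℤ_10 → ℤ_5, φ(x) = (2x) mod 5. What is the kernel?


Kernel = preimage of identity
ker(φ) = {x ∈ ℤ_10 : 2x ≡ 0 (mod 5)}. Since 5 | 10, φ is well-defined. The kernel is the cyclic subgroup ⟨5⟩ of ℤ_10 (order 2), i.e. {0, 5}

ker(φ) = {0, 5}


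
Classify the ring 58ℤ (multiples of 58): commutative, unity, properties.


58ℤ is a commutative ring under +,× but has no multiplicative identity (1 ∉ 58ℤ); it has no zero divisors, but without unity it is not an integral domain
Commutative: Yes
Integral domain: No
Has unity: No

58ℤ (multiples of 58): Commutative=Yes, Unity=No


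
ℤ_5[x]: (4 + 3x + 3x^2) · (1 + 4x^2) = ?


Expand and collect like terms; reduce coefficients mod 5:
x^0: 4·1 = 4 ≡ 4 (mod 5)
x^1: 4·0 + 3·1 = 3 ≡ 3 (mod 5)
x^2: 4·4 + 3·0 + 3·1 = 19 ≡ 4 (mod 5)
x^3: 3·4 + 3·0 = 12 ≡ 2 (mod 5)
x^4: 3·4 = 12 ≡ 2 (mod 5)
Result: 4 + 3x + 4x^2 + 2x^3 + 2x^4

f · g = 4 + 3x + 4x^2 + 2x^3 + 2x^4


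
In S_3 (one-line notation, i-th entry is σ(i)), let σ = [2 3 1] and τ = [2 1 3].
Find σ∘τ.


σ∘τ: apply τ first, then σ
1 →τ 2 →σ 3
2 →τ 1 →σ 2
3 →τ 3 →σ 1

σ∘τ = [3 2 1]


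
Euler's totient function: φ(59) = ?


Factor n: 59 = 59
φ(n) = n · ∏(1 - 1/p) over distinct primes p | n
φ(59) = 59 · (1 - 1/59) = 58

φ(59) = 58


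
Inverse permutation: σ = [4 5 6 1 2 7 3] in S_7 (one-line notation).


To find σ⁻¹, swap domain and range:
σ(1) = 4 → σ⁻¹(4) = 1
σ(2) = 5 → σ⁻¹(5) = 2
σ(3) = 6 → σ⁻¹(6) = 3
σ(4) = 1 → σ⁻¹(1) = 4
σ(5) = 2 → σ⁻¹(2) = 5
σ(6) = 7 → σ⁻¹(7) = 6
σ(7) = 3 → σ⁻¹(3) = 7

σ⁻¹ = [4 5 7 1 2 3 6]


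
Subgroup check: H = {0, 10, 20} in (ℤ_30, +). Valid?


Subgroup test for H = {0, 10, 20} in (ℤ_30, +):
(1) 0 ∈ H? Yes
(2) Closure: for all a,b ∈ H, (a+b) mod 30 ∈ H? Yes
(3) Inverses: for all a ∈ H, -a mod 30 ∈ H? Yes

Yes, H is a subgroup of ℤ_30


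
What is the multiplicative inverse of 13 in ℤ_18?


Use the extended Euclidean algorithm to write 1 = 13·s + 18·t; then s mod 18 is the inverse.
Euclidean algorithm:
  13 = 0·18 + 13
  18 = 1·13 + 5
  13 = 2·5 + 3
  5 = 1·3 + 2
  3 = 1·2 + 1
  2 = 2·1 + 0
gcd(13,18) = 1
Back-substitution gives: 13·(7) + 18·(-5) = 1
So 13⁻¹ ≡ 7 ≡ 7 (mod 18)
Check: 13 × 7 = 91 ≡ 1 (mod 18) ✓

13⁻¹ ≡ 7 (mod 18)


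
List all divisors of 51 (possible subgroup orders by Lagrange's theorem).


Lagrange's theorem: |H| divides |G|
|G| = 51
Divisors of 51: 1, 3, 17, 51

Possible subgroup orders: {1, 3, 17, 51}


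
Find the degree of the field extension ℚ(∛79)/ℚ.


∛79 has minimal polynomial x³ - 79 (irreducible over ℚ since 79 is not a perfect cube)

[ℚ(∛79)/ℚ] = 3


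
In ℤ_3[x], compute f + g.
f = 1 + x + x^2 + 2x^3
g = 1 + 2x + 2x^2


Add coefficients mod 3:
x^0: 1 + 1 = 2 (mod 3)
x^1: 1 + 2 = 0 (mod 3)
x^2: 1 + 2 = 0 (mod 3)
x^3: 2 + 0 = 2 (mod 3)
Result: 2 + 2x^3

f + g = 2 + 2x^3


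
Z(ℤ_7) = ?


Z(G) = {g ∈ G | gx = xg for all x ∈ G}
ℤ_7 is abelian, so Z(G) = G

Z(ℤ_7) = ℤ_7


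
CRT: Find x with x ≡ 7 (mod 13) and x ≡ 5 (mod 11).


m₁ = 13, m₂ = 11, gcd = 1, so CRT applies. M = m₁·m₂ = 143
Let M₁ = M/m₁ = 11, M₂ = M/m₂ = 13
Find y₁ ≡ M₁⁻¹ (mod m₁): 11⁻¹ ≡ 6 (mod 13)
Find y₂ ≡ M₂⁻¹ (mod m₂): 13⁻¹ ≡ 6 (mod 11)
x = a₁·M₁·y₁ + a₂·M₂·y₂ = 7·11·6 + 5·13·6 = 852
Reduce mod 143: x ≡ 137
Check: 137 mod 13 = 7 ✓, 137 mod 11 = 5 ✓

x ≡ 137 (mod 143)


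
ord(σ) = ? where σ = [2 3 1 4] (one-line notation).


Cycle decomposition: (1 2 3)
Cycle lengths: 3
Order = lcm(3) = 3

ord(σ) = 3


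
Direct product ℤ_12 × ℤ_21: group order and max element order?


|ℤ_12 × ℤ_21| = 12 × 21 = 252
Max element order = lcm(12,21) = 84
Cyclic? No (gcd=3)

|ℤ_12×ℤ_21| = 252, max element order = 84


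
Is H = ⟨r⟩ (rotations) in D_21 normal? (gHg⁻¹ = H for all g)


H = ⟨r⟩ (rotations) in D_21
The rotation subgroup ⟨r⟩ has index 2 in D_21, so it is normal

Yes, normal subgroup


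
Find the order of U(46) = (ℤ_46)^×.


U(n) is the group of units mod n; |U(n)| = φ(n)
|U(46)| = φ(46) = 22

|U(46) = (ℤ_46)^×| = 22


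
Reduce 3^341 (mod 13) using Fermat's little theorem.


Fermat's little theorem: if p is prime and gcd(a,p)=1, then a^(p-1) ≡ 1 (mod p)
p = 13 is prime, gcd(3,13) = 1
Reduce exponent: 341 mod 12 = 5
So 3^341 ≡ 3^5 (mod 13)
3^5 mod 13 = 9

3^341 ≡ 9 (mod 13)


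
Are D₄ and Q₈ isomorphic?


Comparing D₄ and Q₈:
D₄ has 5 elements of order 2; Q₈ has only 1

No, D₄ ≇ Q₈


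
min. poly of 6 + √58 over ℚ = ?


Let α = 6 + √58. Then α - 6 = √58, so (α - 6)² = 58, giving α² - 12α - 22 = 0. Degree 2 and α ∉ ℚ, so this is the minimal polynomial.

Minimal polynomial: x² - 12x - 22


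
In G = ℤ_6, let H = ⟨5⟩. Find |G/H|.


|⟨5⟩| = n / gcd(5, 6) = 6 / 1 = 6
H is normal (ℤ_6 is abelian).
|G/H| = |G| / |H| = 6 / 6 = 1

|G/H| = 1


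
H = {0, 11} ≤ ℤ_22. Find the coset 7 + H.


7 + H = {7 + h (mod 22) : h ∈ H}
7+0=7, 7+11=18

7 + H = {7, 18}


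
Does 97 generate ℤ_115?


g generates ℤ_n iff gcd(g, n) = 1
gcd(97, 115) = 1
Since gcd = 1, 97 is a generator.

Yes, 97 generates ℤ_115


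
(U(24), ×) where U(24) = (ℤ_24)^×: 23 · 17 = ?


Operation: multiplication mod 24
23 · 17 = (a × b) mod 24 with a = 23, b = 17

23 · 17 = 7


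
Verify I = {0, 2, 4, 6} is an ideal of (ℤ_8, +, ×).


Check ideal conditions for I = {0, 2, 4, 6} in ℤ_8:
(1) I is an additive subgroup? Yes
(2) For r ∈ ℤ_8 and a ∈ I: r·a ∈ I? Yes

Yes, I is an ideal of ℤ_8


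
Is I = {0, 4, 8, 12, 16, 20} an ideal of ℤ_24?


Check ideal conditions for I = {0, 4, 8, 12, 16, 20} in ℤ_24:
(1) I is an additive subgroup? Yes
(2) For r ∈ ℤ_24 and a ∈ I: r·a ∈ I? Yes

Yes, I is an ideal of ℤ_24


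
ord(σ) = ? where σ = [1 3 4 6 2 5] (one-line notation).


Cycle decomposition: (2 3 4 6 5)
Cycle lengths: 5
Order = lcm(5) = 5

ord(σ) = 5


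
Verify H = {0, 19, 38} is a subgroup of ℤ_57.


Subgroup test for H = {0, 19, 38} in (ℤ_57, +):
(1) 0 ∈ H? Yes
(2) Closure: for all a,b ∈ H, (a+b) mod 57 ∈ H? Yes
(3) Inverses: for all a ∈ H, -a mod 57 ∈ H? Yes

Yes, H is a subgroup of ℤ_57


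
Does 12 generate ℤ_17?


g generates ℤ_n iff gcd(g, n) = 1
gcd(12, 17) = 1
Since gcd = 1, 12 is a generator.

Yes, 12 generates ℤ_17


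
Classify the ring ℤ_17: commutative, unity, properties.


ℤ_17 is a commutative ring with unity 1; 17 is prime, so ℤ_17 is a field (hence an integral domain)
Commutative: Yes
Integral domain: Yes
Has unity: Yes

ℤ_17: Commutative=Yes, Unity=Yes


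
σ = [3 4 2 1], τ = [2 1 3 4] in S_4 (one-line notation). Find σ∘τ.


σ∘τ: apply τ first, then σ
1 →τ 2 →σ 4
2 →τ 1 →σ 3
3 →τ 3 →σ 2
4 →τ 4 →σ 1

σ∘τ = [4 3 2 1]


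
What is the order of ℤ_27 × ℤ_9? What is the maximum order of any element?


|ℤ_27 × ℤ_9| = 27 × 9 = 243
Max element order = lcm(27,9) = 27
Cyclic? No (gcd=9)

|ℤ_27×ℤ_9| = 243, max element order = 27


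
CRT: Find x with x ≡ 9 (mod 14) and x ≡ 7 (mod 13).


m₁ = 14, m₂ = 13, gcd = 1, so CRT applies. M = m₁·m₂ = 182
Let M₁ = M/m₁ = 13, M₂ = M/m₂ = 14
Find y₁ ≡ M₁⁻¹ (mod m₁): 13⁻¹ ≡ 13 (mod 14)
Find y₂ ≡ M₂⁻¹ (mod m₂): 14⁻¹ ≡ 1 (mod 13)
x = a₁·M₁·y₁ + a₂·M₂·y₂ = 9·13·13 + 7·14·1 = 1619
Reduce mod 182: x ≡ 163
Check: 163 mod 14 = 9 ✓, 163 mod 13 = 7 ✓

x ≡ 163 (mod 182)


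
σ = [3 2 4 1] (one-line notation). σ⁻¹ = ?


To find σ⁻¹, swap domain and range:
σ(1) = 3 → σ⁻¹(3) = 1
σ(2) = 2 → σ⁻¹(2) = 2
σ(3) = 4 → σ⁻¹(4) = 3
σ(4) = 1 → σ⁻¹(1) = 4

σ⁻¹ = [4 2 1 3]


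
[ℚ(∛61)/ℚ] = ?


∛61 has minimal polynomial x³ - 61 (irreducible over ℚ since 61 is not a perfect cube)

[ℚ(∛61)/ℚ] = 3


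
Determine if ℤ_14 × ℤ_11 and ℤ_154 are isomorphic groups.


Comparing ℤ_14 × ℤ_11 and ℤ_154:
gcd(14,11) = 1, so ℤ_14 × ℤ_11 ≅ ℤ_154 (CRT)

Yes, ℤ_14 × ℤ_11 ≅ ℤ_154


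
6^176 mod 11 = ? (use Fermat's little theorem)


Fermat's little theorem: if p is prime and gcd(a,p)=1, then a^(p-1) ≡ 1 (mod p)
p = 11 is prime, gcd(6,11) = 1
Reduce exponent: 176 mod 10 = 6
So 6^176 ≡ 6^6 (mod 11)
6^6 mod 11 = 5

6^176 ≡ 5 (mod 11)


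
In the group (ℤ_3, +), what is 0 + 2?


Operation: addition mod 3
0 + 2 = (a + b) mod 3 with a = 0, b = 2

0 + 2 = 2


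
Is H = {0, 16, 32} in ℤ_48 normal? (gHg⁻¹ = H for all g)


H = {0, 16, 32} in ℤ_48
ℤ_48 is abelian; every subgroup of an abelian group is normal

Yes, normal subgroup


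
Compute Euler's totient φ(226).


Factor n: 226 = 2 × 113
φ(n) = n · ∏(1 - 1/p) over distinct primes p | n
φ(226) = 226 · (1 - 1/2) · (1 - 1/113) = 112

φ(226) = 112


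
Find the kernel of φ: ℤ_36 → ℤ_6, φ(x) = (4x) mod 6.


Kernel = preimage of identity
ker(φ) = {x ∈ ℤ_36 : 4x ≡ 0 (mod 6)}. Since 6 | 36, φ is well-defined. The kernel is the cyclic subgroup ⟨3⟩ of ℤ_36 (order 12), i.e. {0, 3, 6, 9, 12, 15, 18, 21, 24, 27, 30, 33}

ker(φ) = {0, 3, 6, 9, 12, 15, 18, 21, 24, 27, 30, 33}


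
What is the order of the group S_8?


|S_n| = n! (number of permutations of n symbols)
|S_8| = 8! = 40320

|S_8| = 40320


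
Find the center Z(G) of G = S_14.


Z(G) = {g ∈ G | gx = xg for all x ∈ G}
S_n is non-abelian for n ≥ 3; Z(S_14) is trivial

Z(S_14) = {e}


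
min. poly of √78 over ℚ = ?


√78 satisfies x² - 78 = 0, irreducible over ℚ since 78 is squarefree

Minimal polynomial: x² - 78


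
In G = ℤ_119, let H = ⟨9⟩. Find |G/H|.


|⟨9⟩| = n / gcd(9, 119) = 119 / 1 = 119
H is normal (ℤ_119 is abelian).
|G/H| = |G| / |H| = 119 / 119 = 1

|G/H| = 1


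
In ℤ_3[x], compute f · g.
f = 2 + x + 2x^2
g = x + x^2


Expand and collect like terms; reduce coefficients mod 3:
x^0: 2·0 = 0 ≡ 0 (mod 3)
x^1: 2·1 + 1·0 = 2 ≡ 2 (mod 3)
x^2: 2·1 + 1·1 + 2·0 = 3 ≡ 0 (mod 3)
x^3: 1·1 + 2·1 = 3 ≡ 0 (mod 3)
x^4: 2·1 = 2 ≡ 2 (mod 3)
Result: 2x + 2x^4

f · g = 2x + 2x^4


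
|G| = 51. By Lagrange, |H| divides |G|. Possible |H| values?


Lagrange's theorem: |H| divides |G|
|G| = 51
Divisors of 51: 1, 3, 17, 51

Possible subgroup orders: {1, 3, 17, 51}


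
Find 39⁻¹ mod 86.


Use the extended Euclidean algorithm to write 1 = 39·s + 86·t; then s mod 86 is the inverse.
Euclidean algorithm:
  39 = 0·86 + 39
  86 = 2·39 + 8
  39 = 4·8 + 7
  8 = 1·7 + 1
  7 = 7·1 + 0
gcd(39,86) = 1
Back-substitution gives: 39·(-11) + 86·(5) = 1
So 39⁻¹ ≡ -11 ≡ 75 (mod 86)
Check: 39 × 75 = 2925 ≡ 1 (mod 86) ✓

39⁻¹ ≡ 75 (mod 86)


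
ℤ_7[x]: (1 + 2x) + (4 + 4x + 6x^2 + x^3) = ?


Add coefficients mod 7:
x^0: 1 + 4 = 5 (mod 7)
x^1: 2 + 4 = 6 (mod 7)
x^2: 0 + 6 = 6 (mod 7)
x^3: 0 + 1 = 1 (mod 7)
Result: 5 + 6x + 6x^2 + x^3

f + g = 5 + 6x + 6x^2 + x^3


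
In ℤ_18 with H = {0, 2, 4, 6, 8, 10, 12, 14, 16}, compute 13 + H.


13 + H = {13 + h (mod 18) : h ∈ H}
13+0=13, 13+2=15, 13+4=17, 13+6=1, 13+8=3, 13+10=5, 13+12=7, 13+14=9, 13+16=11
13 + H = {1, 3, 5, 7, 9, 11, 13, 15, 17} = 1 + H

13 + H = {1, 3, 5, 7, 9, 11, 13, 15, 17}


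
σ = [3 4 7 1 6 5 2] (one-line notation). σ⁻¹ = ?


To find σ⁻¹, swap domain and range:
σ(1) = 3 → σ⁻¹(3) = 1
σ(2) = 4 → σ⁻¹(4) = 2
σ(3) = 7 → σ⁻¹(7) = 3
σ(4) = 1 → σ⁻¹(1) = 4
σ(5) = 6 → σ⁻¹(6) = 5
σ(6) = 5 → σ⁻¹(5) = 6
σ(7) = 2 → σ⁻¹(2) = 7

σ⁻¹ = [4 7 1 2 6 5 3]


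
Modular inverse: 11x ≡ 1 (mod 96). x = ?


Use the extended Euclidean algorithm to write 1 = 11·s + 96·t; then s mod 96 is the inverse.
Euclidean algorithm:
  11 = 0·96 + 11
  96 = 8·11 + 8
  11 = 1·8 + 3
  8 = 2·3 + 2
  3 = 1·2 + 1
  2 = 2·1 + 0
gcd(11,96) = 1
Back-substitution gives: 11·(35) + 96·(-4) = 1
So 11⁻¹ ≡ 35 ≡ 35 (mod 96)
Check: 11 × 35 = 385 ≡ 1 (mod 96) ✓

11⁻¹ ≡ 35 (mod 96)


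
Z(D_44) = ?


Z(G) = {g ∈ G | gx = xg for all x ∈ G}
For even n, Z(D_n) = {e, r^(n/2)}: the 180° rotation r^22 commutes with every reflection and rotation

Z(D_44) = {e, r^22}


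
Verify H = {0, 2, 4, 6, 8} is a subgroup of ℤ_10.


Subgroup test for H = {0, 2, 4, 6, 8} in (ℤ_10, +):
(1) 0 ∈ H? Yes
(2) Closure: for all a,b ∈ H, (a+b) mod 10 ∈ H? Yes
(3) Inverses: for all a ∈ H, -a mod 10 ∈ H? Yes

Yes, H is a subgroup of ℤ_10


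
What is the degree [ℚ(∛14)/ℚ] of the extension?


∛14 has minimal polynomial x³ - 14 (irreducible over ℚ since 14 is not a perfect cube)

[ℚ(∛14)/ℚ] = 3


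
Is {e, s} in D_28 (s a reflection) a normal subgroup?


H = {e, s} in D_28 (s a reflection)
r·s·r⁻¹ = sr⁻² ≠ s for n ≥ 3, so {e, s} is not closed under conjugation

No, not a normal subgroup


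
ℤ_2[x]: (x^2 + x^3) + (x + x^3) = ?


Add coefficients mod 2:
x^0: 0 + 0 = 0 (mod 2)
x^1: 0 + 1 = 1 (mod 2)
x^2: 1 + 0 = 1 (mod 2)
x^3: 1 + 1 = 0 (mod 2)
Result: x + x^2

f + g = x + x^2


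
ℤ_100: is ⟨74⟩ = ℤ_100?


g generates ℤ_n iff gcd(g, n) = 1
gcd(74, 100) = 2
Since gcd = 2 ≠ 1, ⟨74⟩ has order 50 < 100, so 74 is not a generator.

No, 74 does not generate ℤ_100


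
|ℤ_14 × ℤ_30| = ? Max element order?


|ℤ_14 × ℤ_30| = 14 × 30 = 420
Max element order = lcm(14,30) = 210
Cyclic? No (gcd=2)

|ℤ_14×ℤ_30| = 420, max element order = 210


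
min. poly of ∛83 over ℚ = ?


∛83 satisfies x³ - 83 = 0, irreducible over ℚ (no rational root; 83 is not a perfect cube)

Minimal polynomial: x³ - 83


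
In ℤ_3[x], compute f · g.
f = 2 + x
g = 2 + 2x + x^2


Expand and collect like terms; reduce coefficients mod 3:
x^0: 2·2 = 4 ≡ 1 (mod 3)
x^1: 2·2 + 1·2 = 6 ≡ 0 (mod 3)
x^2: 2·1 + 1·2 = 4 ≡ 1 (mod 3)
x^3: 1·1 = 1 ≡ 1 (mod 3)
Result: 1 + x^2 + x^3

f · g = 1 + x^2 + x^3


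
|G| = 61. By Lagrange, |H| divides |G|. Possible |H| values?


Lagrange's theorem: |H| divides |G|
|G| = 61
Divisors of 61: 1, 61

Possible subgroup orders: {1, 61}


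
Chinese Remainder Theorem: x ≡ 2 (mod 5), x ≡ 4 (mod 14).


m₁ = 5, m₂ = 14, gcd = 1, so CRT applies. M = m₁·m₂ = 70
Let M₁ = M/m₁ = 14, M₂ = M/m₂ = 5
Find y₁ ≡ M₁⁻¹ (mod m₁): 14⁻¹ ≡ 4 (mod 5)
Find y₂ ≡ M₂⁻¹ (mod m₂): 5⁻¹ ≡ 3 (mod 14)
x = a₁·M₁·y₁ + a₂·M₂·y₂ = 2·14·4 + 4·5·3 = 172
Reduce mod 70: x ≡ 32
Check: 32 mod 5 = 2 ✓, 32 mod 14 = 4 ✓

x ≡ 32 (mod 70)


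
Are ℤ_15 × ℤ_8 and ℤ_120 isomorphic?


Comparing ℤ_15 × ℤ_8 and ℤ_120:
gcd(15,8) = 1, so ℤ_15 × ℤ_8 ≅ ℤ_120 (CRT)

Yes, ℤ_15 × ℤ_8 ≅ ℤ_120


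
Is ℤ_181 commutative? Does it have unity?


ℤ_181 is a commutative ring with unity 1; 181 is prime, so ℤ_181 is a field (hence an integral domain)
Commutative: Yes
Integral domain: Yes
Has unity: Yes

ℤ_181: Commutative=Yes, Unity=Yes


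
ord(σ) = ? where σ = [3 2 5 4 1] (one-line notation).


Cycle decomposition: (1 3 5)
Cycle lengths: 3
Order = lcm(3) = 3

ord(σ) = 3


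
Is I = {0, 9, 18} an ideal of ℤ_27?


Check ideal conditions for I = {0, 9, 18} in ℤ_27:
(1) I is an additive subgroup? Yes
(2) For r ∈ ℤ_27 and a ∈ I: r·a ∈ I? Yes

Yes, I is an ideal of ℤ_27


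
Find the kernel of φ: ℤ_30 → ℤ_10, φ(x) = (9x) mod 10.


Kernel = preimage of identity
ker(φ) = {x ∈ ℤ_30 : 9x ≡ 0 (mod 10)}. Since 10 | 30, φ is well-defined. The kernel is the cyclic subgroup ⟨10⟩ of ℤ_30 (order 3), i.e. {0, 10, 20}

ker(φ) = {0, 10, 20}


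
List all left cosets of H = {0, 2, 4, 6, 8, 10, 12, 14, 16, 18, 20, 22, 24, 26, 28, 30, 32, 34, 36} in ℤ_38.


H = {0, 2, 4, 6, 8, 10, 12, 14, 16, 18, 20, 22, 24, 26, 28, 30, 32, 34, 36}, |H| = 19
Number of cosets = |G|/|H| = 38/19 = 2
0 + H = {0, 2, 4, 6, 8, 10, 12, 14, 16, 18, 20, 22, 24, 26, 28, 30, 32, 34, 36}
1 + H = {1, 3, 5, 7, 9, 11, 13, 15, 17, 19, 21, 23, 25, 27, 29, 31, 33, 35, 37}

Cosets: 0+H={0,2,4,6,8,10,12,14,16,18,20,22,24,26,28,30,32,34,36}; 1+H={1,3,5,7,9,11,13,15,17,19,21,23,25,27,29,31,33,35,37}


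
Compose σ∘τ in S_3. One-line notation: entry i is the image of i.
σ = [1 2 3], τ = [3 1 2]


σ∘τ: apply τ first, then σ
1 →τ 3 →σ 3
2 →τ 1 →σ 1
3 →τ 2 →σ 2

σ∘τ = [3 1 2]


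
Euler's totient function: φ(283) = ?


Factor n: 283 = 283
φ(n) = n · ∏(1 - 1/p) over distinct primes p | n
φ(283) = 283 · (1 - 1/283) = 282

φ(283) = 282


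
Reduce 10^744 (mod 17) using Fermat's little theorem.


Fermat's little theorem: if p is prime and gcd(a,p)=1, then a^(p-1) ≡ 1 (mod p)
p = 17 is prime, gcd(10,17) = 1
Reduce exponent: 744 mod 16 = 8
So 10^744 ≡ 10^8 (mod 17)
10^8 mod 17 = 16

10^744 ≡ 16 (mod 17)


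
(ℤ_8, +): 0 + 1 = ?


Operation: addition mod 8
0 + 1 = (a + b) mod 8 with a = 0, b = 1

0 + 1 = 1


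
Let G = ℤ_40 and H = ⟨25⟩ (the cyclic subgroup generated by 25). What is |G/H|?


|⟨25⟩| = n / gcd(25, 40) = 40 / 5 = 8
H is normal (ℤ_40 is abelian).
|G/H| = |G| / |H| = 40 / 8 = 5

|G/H| = 5


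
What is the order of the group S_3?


|S_n| = n! (number of permutations of n symbols)
|S_3| = 3! = 6

|S_3| = 6


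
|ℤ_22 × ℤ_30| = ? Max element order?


|ℤ_22 × ℤ_30| = 22 × 30 = 660
Max element order = lcm(22,30) = 330
Cyclic? No (gcd=2)

|ℤ_22×ℤ_30| = 660, max element order = 330


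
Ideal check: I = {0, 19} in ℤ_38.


Check ideal conditions for I = {0, 19} in ℤ_38:
(1) I is an additive subgroup? Yes
(2) For r ∈ ℤ_38 and a ∈ I: r·a ∈ I? Yes

Yes, I is an ideal of ℤ_38


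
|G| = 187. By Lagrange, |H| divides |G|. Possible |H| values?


Lagrange's theorem: |H| divides |G|
|G| = 187
Divisors of 187: 1, 11, 17, 187

Possible subgroup orders: {1, 11, 17, 187}


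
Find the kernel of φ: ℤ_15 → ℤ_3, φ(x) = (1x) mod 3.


Kernel = preimage of identity
ker(φ) = {x ∈ ℤ_15 : 1x ≡ 0 (mod 3)}. Since 3 | 15, φ is well-defined. The kernel is the cyclic subgroup ⟨3⟩ of ℤ_15 (order 5), i.e. {0, 3, 6, 9, 12}

ker(φ) = {0, 3, 6, 9, 12}


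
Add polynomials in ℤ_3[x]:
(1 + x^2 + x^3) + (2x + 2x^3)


Add coefficients mod 3:
x^0: 1 + 0 = 1 (mod 3)
x^1: 0 + 2 = 2 (mod 3)
x^2: 1 + 0 = 1 (mod 3)
x^3: 1 + 2 = 0 (mod 3)
Result: 1 + 2x + x^2

f + g = 1 + 2x + x^2


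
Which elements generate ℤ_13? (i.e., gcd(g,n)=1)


g generates ℤ_n iff gcd(g,n) = 1
Checking each g ∈ {1,...,12}:
gcd(1,13) = 1
gcd(2,13) = 1
gcd(3,13) = 1
gcd(4,13) = 1
gcd(5,13) = 1
gcd(6,13) = 1
gcd(7,13) = 1
gcd(8,13) = 1
gcd(9,13) = 1
gcd(10,13) = 1
gcd(11,13) = 1
gcd(12,13) = 1
Generators: {1, 2, 3, 4, 5, 6, 7, 8, 9, 10, 11, 12}
Number of generators = φ(13) = 12

Generators of ℤ_13 = {1, 2, 3, 4, 5, 6, 7, 8, 9, 10, 11, 12}


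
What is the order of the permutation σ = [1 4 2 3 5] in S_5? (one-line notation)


Cycle decomposition: (2 4 3)
Cycle lengths: 3
Order = lcm(3) = 3

ord(σ) = 3


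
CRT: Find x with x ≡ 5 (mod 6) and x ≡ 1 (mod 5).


m₁ = 6, m₂ = 5, gcd = 1, so CRT applies. M = m₁·m₂ = 30
Let M₁ = M/m₁ = 5, M₂ = M/m₂ = 6
Find y₁ ≡ M₁⁻¹ (mod m₁): 5⁻¹ ≡ 5 (mod 6)
Find y₂ ≡ M₂⁻¹ (mod m₂): 6⁻¹ ≡ 1 (mod 5)
x = a₁·M₁·y₁ + a₂·M₂·y₂ = 5·5·5 + 1·6·1 = 131
Reduce mod 30: x ≡ 11
Check: 11 mod 6 = 5 ✓, 11 mod 5 = 1 ✓

x ≡ 11 (mod 30)


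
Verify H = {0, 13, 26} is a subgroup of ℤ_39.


Subgroup test for H = {0, 13, 26} in (ℤ_39, +):
(1) 0 ∈ H? Yes
(2) Closure: for all a,b ∈ H, (a+b) mod 39 ∈ H? Yes
(3) Inverses: for all a ∈ H, -a mod 39 ∈ H? Yes

Yes, H is a subgroup of ℤ_39


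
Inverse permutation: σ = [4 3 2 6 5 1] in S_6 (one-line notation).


To find σ⁻¹, swap domain and range:
σ(1) = 4 → σ⁻¹(4) = 1
σ(2) = 3 → σ⁻¹(3) = 2
σ(3) = 2 → σ⁻¹(2) = 3
σ(4) = 6 → σ⁻¹(6) = 4
σ(5) = 5 → σ⁻¹(5) = 5
σ(6) = 1 → σ⁻¹(1) = 6

σ⁻¹ = [6 3 2 1 5 4]


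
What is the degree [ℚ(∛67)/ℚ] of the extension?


∛67 has minimal polynomial x³ - 67 (irreducible over ℚ since 67 is not a perfect cube)

[ℚ(∛67)/ℚ] = 3


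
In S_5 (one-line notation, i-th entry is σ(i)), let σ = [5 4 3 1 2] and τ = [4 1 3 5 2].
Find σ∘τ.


σ∘τ: apply τ first, then σ
1 →τ 4 →σ 1
2 →τ 1 →σ 5
3 →τ 3 →σ 3
4 →τ 5 →σ 2
5 →τ 2 →σ 4

σ∘τ = [1 5 3 2 4]


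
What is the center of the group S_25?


Z(G) = {g ∈ G | gx = xg for all x ∈ G}
S_n is non-abelian for n ≥ 3; Z(S_25) is trivial

Z(S_25) = {e}


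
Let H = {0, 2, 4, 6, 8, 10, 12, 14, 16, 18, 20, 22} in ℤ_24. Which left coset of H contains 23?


23 + H = {23 + h (mod 24) : h ∈ H}
23+0=23, 23+2=1, 23+4=3, 23+6=5, 23+8=7, 23+10=9, 23+12=11, 23+14=13, 23+16=15, 23+18=17, 23+20=19, 23+22=21
23 + H = {1, 3, 5, 7, 9, 11, 13, 15, 17, 19, 21, 23} = 1 + H

23 + H = {1, 3, 5, 7, 9, 11, 13, 15, 17, 19, 21, 23}


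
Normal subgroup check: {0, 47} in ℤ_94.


H = {0, 47} in ℤ_94
ℤ_94 is abelian; every subgroup of an abelian group is normal

Yes, normal subgroup


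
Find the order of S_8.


|S_n| = n! (number of permutations of n symbols)
|S_8| = 8! = 40320

|S_8| = 40320


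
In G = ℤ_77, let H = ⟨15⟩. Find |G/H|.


|⟨15⟩| = n / gcd(15, 77) = 77 / 1 = 77
H is normal (ℤ_77 is abelian).
|G/H| = |G| / |H| = 77 / 77 = 1

|G/H| = 1


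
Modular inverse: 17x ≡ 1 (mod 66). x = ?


Use the extended Euclidean algorithm to write 1 = 17·s + 66·t; then s mod 66 is the inverse.
Euclidean algorithm:
  17 = 0·66 + 17
  66 = 3·17 + 15
  17 = 1·15 + 2
  15 = 7·2 + 1
  2 = 2·1 + 0
gcd(17,66) = 1
Back-substitution gives: 17·(-31) + 66·(8) = 1
So 17⁻¹ ≡ -31 ≡ 35 (mod 66)
Check: 17 × 35 = 595 ≡ 1 (mod 66) ✓

17⁻¹ ≡ 35 (mod 66)


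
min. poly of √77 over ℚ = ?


√77 satisfies x² - 77 = 0, irreducible over ℚ since 77 is squarefree

Minimal polynomial: x² - 77


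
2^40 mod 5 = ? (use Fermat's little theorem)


Fermat's little theorem: if p is prime and gcd(a,p)=1, then a^(p-1) ≡ 1 (mod p)
p = 5 is prime, gcd(2,5) = 1
Reduce exponent: 40 mod 4 = 0
So 2^40 ≡ 2^0 (mod 5)
2^0 = 1

2^40 ≡ 1 (mod 5)


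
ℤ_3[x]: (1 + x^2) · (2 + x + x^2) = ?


Expand and collect like terms; reduce coefficients mod 3:
x^0: 1·2 = 2 ≡ 2 (mod 3)
x^1: 1·1 + 0·2 = 1 ≡ 1 (mod 3)
x^2: 1·1 + 0·1 + 1·2 = 3 ≡ 0 (mod 3)
x^3: 0·1 + 1·1 = 1 ≡ 1 (mod 3)
x^4: 1·1 = 1 ≡ 1 (mod 3)
Result: 2 + x + x^3 + x^4

f · g = 2 + x + x^3 + x^4


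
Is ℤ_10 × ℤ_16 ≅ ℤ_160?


Comparing ℤ_10 × ℤ_16 and ℤ_160:
gcd(10,16) = 2 ≠ 1. Max element order in ℤ_10×ℤ_16 is lcm(10,16) = 80 < 160, so it has no element of order 160

No, ℤ_10 × ℤ_16 ≇ ℤ_160


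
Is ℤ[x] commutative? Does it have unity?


Polynomial ring over ℤ (an integral domain) is a commutative integral domain with unity 1
Commutative: Yes
Integral domain: Yes
Has unity: Yes

ℤ[x]: Commutative=Yes, Unity=Yes


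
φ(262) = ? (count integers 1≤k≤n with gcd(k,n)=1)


Factor n: 262 = 2 × 131
φ(n) = n · ∏(1 - 1/p) over distinct primes p | n
φ(262) = 262 · (1 - 1/2) · (1 - 1/131) = 130

φ(262) = 130


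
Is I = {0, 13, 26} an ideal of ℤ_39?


Check ideal conditions for I = {0, 13, 26} in ℤ_39:
(1) I is an additive subgroup? Yes
(2) For r ∈ ℤ_39 and a ∈ I: r·a ∈ I? Yes

Yes, I is an ideal of ℤ_39


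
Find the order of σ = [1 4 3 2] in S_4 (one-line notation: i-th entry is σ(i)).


Cycle decomposition: (2 4)
Cycle lengths: 2
Order = lcm(2) = 2

ord(σ) = 2


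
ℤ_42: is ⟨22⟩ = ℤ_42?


g generates ℤ_n iff gcd(g, n) = 1
gcd(22, 42) = 2
Since gcd = 2 ≠ 1, ⟨22⟩ has order 21 < 42, so 22 is not a generator.

No, 22 does not generate ℤ_42


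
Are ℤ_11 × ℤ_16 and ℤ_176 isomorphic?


Comparing ℤ_11 × ℤ_16 and ℤ_176:
gcd(11,16) = 1, so ℤ_11 × ℤ_16 ≅ ℤ_176 (CRT)

Yes, ℤ_11 × ℤ_16 ≅ ℤ_176


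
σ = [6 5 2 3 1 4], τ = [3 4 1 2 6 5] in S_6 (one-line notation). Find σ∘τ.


σ∘τ: apply τ first, then σ
1 →τ 3 →σ 2
2 →τ 4 →σ 3
3 →τ 1 →σ 6
4 →τ 2 →σ 5
5 →τ 6 →σ 4
6 →τ 5 →σ 1

σ∘τ = [2 3 6 5 4 1]


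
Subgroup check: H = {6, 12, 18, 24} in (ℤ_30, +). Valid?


Subgroup test for H = {6, 12, 18, 24} in (ℤ_30, +):
(1) 0 ∈ H? No
(2) Closure: for all a,b ∈ H, (a+b) mod 30 ∈ H? No  [counterexample: 6 + 24 = 0 ∉ H]
(3) Inverses: for all a ∈ H, -a mod 30 ∈ H? Yes

No, H is not a subgroup of ℤ_30


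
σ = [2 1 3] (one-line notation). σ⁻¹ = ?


To find σ⁻¹, swap domain and range:
σ(1) = 2 → σ⁻¹(2) = 1
σ(2) = 1 → σ⁻¹(1) = 2
σ(3) = 3 → σ⁻¹(3) = 3

σ⁻¹ = [2 1 3]


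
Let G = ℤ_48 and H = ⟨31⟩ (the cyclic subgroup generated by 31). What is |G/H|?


|⟨31⟩| = n / gcd(31, 48) = 48 / 1 = 48
H is normal (ℤ_48 is abelian).
|G/H| = |G| / |H| = 48 / 48 = 1

|G/H| = 1


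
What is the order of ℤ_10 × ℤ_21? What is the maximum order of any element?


|ℤ_10 × ℤ_21| = 10 × 21 = 210
Max element order = lcm(10,21) = 210
Cyclic? Yes (gcd=1)

|ℤ_10×ℤ_21| = 210, max element order = 210


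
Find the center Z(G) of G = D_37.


Z(G) = {g ∈ G | gx = xg for all x ∈ G}
For odd n, Z(D_n) = {e}: no nontrivial rotation commutes with all reflections

Z(D_37) = {e}


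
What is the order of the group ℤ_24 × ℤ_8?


|A × B| = |A| · |B|
|ℤ_24 × ℤ_8| = 24 × 8 = 192

|ℤ_24 × ℤ_8| = 192


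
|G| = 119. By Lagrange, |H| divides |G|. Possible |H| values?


Lagrange's theorem: |H| divides |G|
|G| = 119
Divisors of 119: 1, 7, 17, 119

Possible subgroup orders: {1, 7, 17, 119}


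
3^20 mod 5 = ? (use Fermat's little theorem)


Fermat's little theorem: if p is prime and gcd(a,p)=1, then a^(p-1) ≡ 1 (mod p)
p = 5 is prime, gcd(3,5) = 1
Reduce exponent: 20 mod 4 = 0
So 3^20 ≡ 3^0 (mod 5)
3^0 = 1

3^20 ≡ 1 (mod 5)


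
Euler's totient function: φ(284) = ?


Factor n: 284 = 2^2 × 71
φ(n) = n · ∏(1 - 1/p) over distinct primes p | n
φ(284) = 284 · (1 - 1/2) · (1 - 1/71) = 140

φ(284) = 140


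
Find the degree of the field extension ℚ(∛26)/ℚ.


∛26 has minimal polynomial x³ - 26 (irreducible over ℚ since 26 is not a perfect cube)

[ℚ(∛26)/ℚ] = 3


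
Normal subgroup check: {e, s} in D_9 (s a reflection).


H = {e, s} in D_9 (s a reflection)
r·s·r⁻¹ = sr⁻² ≠ s for n ≥ 3, so {e, s} is not closed under conjugation

No, not a normal subgroup


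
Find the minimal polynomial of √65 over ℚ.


√65 satisfies x² - 65 = 0, irreducible over ℚ since 65 is squarefree

Minimal polynomial: x² - 65


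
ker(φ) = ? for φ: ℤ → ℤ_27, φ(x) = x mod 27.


Kernel = preimage of identity
ker(φ) = {x ∈ ℤ : x ≡ 0 (mod 27)} = 27ℤ = {0, ±27, ±54, ...}

ker(φ) = 27ℤ


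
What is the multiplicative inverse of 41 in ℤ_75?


Use the extended Euclidean algorithm to write 1 = 41·s + 75·t; then s mod 75 is the inverse.
Euclidean algorithm:
  41 = 0·75 + 41
  75 = 1·41 + 34
  41 = 1·34 + 7
  34 = 4·7 + 6
  7 = 1·6 + 1
  6 = 6·1 + 0
gcd(41,75) = 1
Back-substitution gives: 41·(11) + 75·(-6) = 1
So 41⁻¹ ≡ 11 ≡ 11 (mod 75)
Check: 41 × 11 = 451 ≡ 1 (mod 75) ✓

41⁻¹ ≡ 11 (mod 75)


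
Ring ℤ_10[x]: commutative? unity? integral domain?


ℤ_10 has zero divisors (2·5 ≡ 0), and these lift to constant zero divisors in ℤ_10[x]; so not an integral domain
Commutative: Yes
Integral domain: No
Has unity: Yes

ℤ_10[x]: Commutative=Yes, Unity=Yes


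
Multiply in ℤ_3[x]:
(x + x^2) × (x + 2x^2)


Expand and collect like terms; reduce coefficients mod 3:
x^0: 0·0 = 0 ≡ 0 (mod 3)
x^1: 0·1 + 1·0 = 0 ≡ 0 (mod 3)
x^2: 0·2 + 1·1 + 1·0 = 1 ≡ 1 (mod 3)
x^3: 1·2 + 1·1 = 3 ≡ 0 (mod 3)
x^4: 1·2 = 2 ≡ 2 (mod 3)
Result: x^2 + 2x^4

f · g = x^2 + 2x^4


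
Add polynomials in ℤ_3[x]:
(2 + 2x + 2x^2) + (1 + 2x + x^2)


Add coefficients mod 3:
x^0: 2 + 1 = 0 (mod 3)
x^1: 2 + 2 = 1 (mod 3)
x^2: 2 + 1 = 0 (mod 3)
Result: x

f + g = x


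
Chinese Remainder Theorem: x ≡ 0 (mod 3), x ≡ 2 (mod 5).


m₁ = 3, m₂ = 5, gcd = 1, so CRT applies. M = m₁·m₂ = 15
Let M₁ = M/m₁ = 5, M₂ = M/m₂ = 3
Find y₁ ≡ M₁⁻¹ (mod m₁): 5⁻¹ ≡ 2 (mod 3)
Find y₂ ≡ M₂⁻¹ (mod m₂): 3⁻¹ ≡ 2 (mod 5)
x = a₁·M₁·y₁ + a₂·M₂·y₂ = 0·5·2 + 2·3·2 = 12
Reduce mod 15: x ≡ 12
Check: 12 mod 3 = 0 ✓, 12 mod 5 = 2 ✓

x ≡ 12 (mod 15)


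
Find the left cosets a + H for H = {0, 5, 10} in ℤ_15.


H = {0, 5, 10}, |H| = 3
Number of cosets = |G|/|H| = 15/3 = 5
0 + H = {0, 5, 10}
1 + H = {1, 6, 11}
2 + H = {2, 7, 12}
3 + H = {3, 8, 13}
4 + H = {4, 9, 14}

Cosets: 0+H={0,5,10}; 1+H={1,6,11}; 2+H={2,7,12}; 3+H={3,8,13}; 4+H={4,9,14}


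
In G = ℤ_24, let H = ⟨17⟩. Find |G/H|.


|⟨17⟩| = n / gcd(17, 24) = 24 / 1 = 24
H is normal (ℤ_24 is abelian).
|G/H| = |G| / |H| = 24 / 24 = 1

|G/H| = 1


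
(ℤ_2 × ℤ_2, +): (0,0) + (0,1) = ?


Operation: componentwise addition mod (2, 2)
(0,0) + (0,1) = ((a₁+b₁) mod 2, (a₂+b₂) mod 2) with a = (0,0), b = (0,1)

(0,0) + (0,1) = (0,1)


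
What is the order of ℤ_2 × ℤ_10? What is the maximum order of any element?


|ℤ_2 × ℤ_10| = 2 × 10 = 20
Max element order = lcm(2,10) = 10
Cyclic? No (gcd=2)

|ℤ_2×ℤ_10| = 20, max element order = 10


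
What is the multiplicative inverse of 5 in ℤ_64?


Use the extended Euclidean algorithm to write 1 = 5·s + 64·t; then s mod 64 is the inverse.
Euclidean algorithm:
  5 = 0·64 + 5
  64 = 12·5 + 4
  5 = 1·4 + 1
  4 = 4·1 + 0
gcd(5,64) = 1
Back-substitution gives: 5·(13) + 64·(-1) = 1
So 5⁻¹ ≡ 13 ≡ 13 (mod 64)
Check: 5 × 13 = 65 ≡ 1 (mod 64) ✓

5⁻¹ ≡ 13 (mod 64)


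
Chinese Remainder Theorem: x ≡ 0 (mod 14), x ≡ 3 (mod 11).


m₁ = 14, m₂ = 11, gcd = 1, so CRT applies. M = m₁·m₂ = 154
Let M₁ = M/m₁ = 11, M₂ = M/m₂ = 14
Find y₁ ≡ M₁⁻¹ (mod m₁): 11⁻¹ ≡ 9 (mod 14)
Find y₂ ≡ M₂⁻¹ (mod m₂): 14⁻¹ ≡ 4 (mod 11)
x = a₁·M₁·y₁ + a₂·M₂·y₂ = 0·11·9 + 3·14·4 = 168
Reduce mod 154: x ≡ 14
Check: 14 mod 14 = 0 ✓, 14 mod 11 = 3 ✓

x ≡ 14 (mod 154)


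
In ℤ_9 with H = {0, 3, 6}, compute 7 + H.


7 + H = {7 + h (mod 9) : h ∈ H}
7+0=7, 7+3=1, 7+6=4
7 + H = {1, 4, 7} = 1 + H

7 + H = {1, 4, 7}


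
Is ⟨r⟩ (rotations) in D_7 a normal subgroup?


H = ⟨r⟩ (rotations) in D_7
The rotation subgroup ⟨r⟩ has index 2 in D_7, so it is normal

Yes, normal subgroup


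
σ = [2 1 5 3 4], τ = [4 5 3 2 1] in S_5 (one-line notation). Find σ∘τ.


σ∘τ: apply τ first, then σ
1 →τ 4 →σ 3
2 →τ 5 →σ 4
3 →τ 3 →σ 5
4 →τ 2 →σ 1
5 →τ 1 →σ 2

σ∘τ = [3 4 5 1 2]


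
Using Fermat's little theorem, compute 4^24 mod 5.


Fermat's little theorem: if p is prime and gcd(a,p)=1, then a^(p-1) ≡ 1 (mod p)
p = 5 is prime, gcd(4,5) = 1
Reduce exponent: 24 mod 4 = 0
So 4^24 ≡ 4^0 (mod 5)
4^0 = 1

4^24 ≡ 1 (mod 5)


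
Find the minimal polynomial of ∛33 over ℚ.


∛33 satisfies x³ - 33 = 0, irreducible over ℚ (no rational root; 33 is not a perfect cube)

Minimal polynomial: x³ - 33


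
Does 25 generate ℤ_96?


g generates ℤ_n iff gcd(g, n) = 1
gcd(25, 96) = 1
Since gcd = 1, 25 is a generator.

Yes, 25 generates ℤ_96


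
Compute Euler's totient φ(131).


Factor n: 131 = 131
φ(n) = n · ∏(1 - 1/p) over distinct primes p | n
φ(131) = 131 · (1 - 1/131) = 130

φ(131) = 130


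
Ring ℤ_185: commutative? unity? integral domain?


ℤ_185 is a commutative ring with unity 1; 185 = 5×37 is composite, so 5·37 ≡ 0 gives zero divisors (not an integral domain)
Commutative: Yes
Integral domain: No
Has unity: Yes

ℤ_185: Commutative=Yes, Unity=Yes


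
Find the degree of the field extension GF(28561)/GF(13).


GF(28561) = GF(13^4), so the extension degree is 4

[GF(28561)/GF(13)] = 4


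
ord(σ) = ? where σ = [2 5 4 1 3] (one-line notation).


Cycle decomposition: (1 2 5 3 4)
Cycle lengths: 5
Order = lcm(5) = 5

ord(σ) = 5


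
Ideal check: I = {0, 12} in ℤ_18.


Check ideal conditions for I = {0, 12} in ℤ_18:
(1) I is an additive subgroup? No
(2) For r ∈ ℤ_18 and a ∈ I: r·a ∈ I? No  [counterexample: r=2, a=12, r·a mod 18 = 6 ∉ I]

No, I is not an ideal of ℤ_18


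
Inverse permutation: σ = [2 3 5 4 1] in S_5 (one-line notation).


To find σ⁻¹, swap domain and range:
σ(1) = 2 → σ⁻¹(2) = 1
σ(2) = 3 → σ⁻¹(3) = 2
σ(3) = 5 → σ⁻¹(5) = 3
σ(4) = 4 → σ⁻¹(4) = 4
σ(5) = 1 → σ⁻¹(1) = 5

σ⁻¹ = [5 1 2 4 3]


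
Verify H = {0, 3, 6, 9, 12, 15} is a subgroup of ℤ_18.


Subgroup test for H = {0, 3, 6, 9, 12, 15} in (ℤ_18, +):
(1) 0 ∈ H? Yes
(2) Closure: for all a,b ∈ H, (a+b) mod 18 ∈ H? Yes
(3) Inverses: for all a ∈ H, -a mod 18 ∈ H? Yes

Yes, H is a subgroup of ℤ_18


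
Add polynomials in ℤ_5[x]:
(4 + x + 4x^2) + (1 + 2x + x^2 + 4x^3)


Add coefficients mod 5:
x^0: 4 + 1 = 0 (mod 5)
x^1: 1 + 2 = 3 (mod 5)
x^2: 4 + 1 = 0 (mod 5)
x^3: 0 + 4 = 4 (mod 5)
Result: 3x + 4x^3

f + g = 3x + 4x^3
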